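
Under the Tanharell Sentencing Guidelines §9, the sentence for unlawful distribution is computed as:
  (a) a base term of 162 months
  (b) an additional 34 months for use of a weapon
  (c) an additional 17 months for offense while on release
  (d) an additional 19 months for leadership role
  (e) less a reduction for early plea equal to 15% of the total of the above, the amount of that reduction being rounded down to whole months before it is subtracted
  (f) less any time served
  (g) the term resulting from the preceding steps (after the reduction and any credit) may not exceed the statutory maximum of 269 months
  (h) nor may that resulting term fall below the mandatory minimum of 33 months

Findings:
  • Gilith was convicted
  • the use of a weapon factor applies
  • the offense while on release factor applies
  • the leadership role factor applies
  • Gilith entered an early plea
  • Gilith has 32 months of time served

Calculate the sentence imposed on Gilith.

Use of a weapon enhancement: +34 months
Offense while on release enhancement: +17 months
Leadership role enhancement: +19 months
Adjusted term: 162 months + 34 months + 17 months + 19 months = 232 months
Early plea reduction: 15% of 232 months = 34 months (rounded down)
After reduction: 232 − 34 = 198 months
Less time served: 198 months − 32 months = 166 months
Cap at 269 months: 166 months is within the cap, no reduction.
Minimum 33 months: 166 months meets the minimum, no increase.

Sentence: 166 months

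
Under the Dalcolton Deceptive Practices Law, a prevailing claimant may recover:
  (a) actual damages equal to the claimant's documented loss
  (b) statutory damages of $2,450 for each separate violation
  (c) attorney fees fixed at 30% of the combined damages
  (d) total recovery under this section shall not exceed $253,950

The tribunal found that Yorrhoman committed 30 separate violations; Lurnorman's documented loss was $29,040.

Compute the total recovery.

$133,302

Statutory damages: 30 × $2,450 = $73,500
Combined damages: $29,040 + $73,500 = $102,540
Attorney fees: 30% of $102,540 = $30,762
Total before cap: $102,540 + $30,762 = $133,302
Cap at $253,950: $133,302 is within the cap, no reduction.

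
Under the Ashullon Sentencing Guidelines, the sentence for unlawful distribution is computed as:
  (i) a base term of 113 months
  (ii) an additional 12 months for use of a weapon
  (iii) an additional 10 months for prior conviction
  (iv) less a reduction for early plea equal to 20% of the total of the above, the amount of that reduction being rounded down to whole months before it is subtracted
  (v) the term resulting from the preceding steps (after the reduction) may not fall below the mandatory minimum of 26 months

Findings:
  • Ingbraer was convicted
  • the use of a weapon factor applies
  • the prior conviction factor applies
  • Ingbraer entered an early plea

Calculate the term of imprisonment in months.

108 months

Use of a weapon enhancement: +12 months
Prior conviction enhancement: +10 months
Adjusted term: 113 months + 12 months + 10 months = 135 months
Early plea reduction: 20% of 135 months = 27 months (rounded down)
After reduction: 135 − 27 = 108 months
Minimum 26 months: 108 months meets the minimum, no increase.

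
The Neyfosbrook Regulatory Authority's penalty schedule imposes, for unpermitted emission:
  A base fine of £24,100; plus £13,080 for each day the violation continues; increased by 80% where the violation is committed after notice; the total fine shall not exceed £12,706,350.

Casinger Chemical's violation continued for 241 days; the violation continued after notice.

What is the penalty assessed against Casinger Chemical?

£5,717,484

Per-day component: 241 × £13,080 = £3,152,280
Base plus per-day: £24,100 + £3,152,280 = £3,176,380
Enhancement: 80% of £3,176,380 = £2,541,104
Enhanced fine: £3,176,380 + £2,541,104 = £5,717,484
Cap at £12,706,350: £5,717,484 is within the cap, no reduction.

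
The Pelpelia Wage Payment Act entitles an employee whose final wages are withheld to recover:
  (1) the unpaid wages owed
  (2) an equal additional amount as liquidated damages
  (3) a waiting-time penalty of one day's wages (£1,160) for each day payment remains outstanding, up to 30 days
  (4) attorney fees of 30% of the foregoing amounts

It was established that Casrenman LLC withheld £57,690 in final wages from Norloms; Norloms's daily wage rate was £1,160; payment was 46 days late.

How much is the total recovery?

£195,234

Liquidated damages (equal amount): £57,690
Penalty days: min(46, 30) = 30
Waiting-time penalty: 30 × £1,160 = £34,800
Subtotal: £57,690 + £57,690 + £34,800 = £150,180
Attorney fees: 30% of £150,180 = £45,054
Total award: £150,180 + £45,054 = £195,234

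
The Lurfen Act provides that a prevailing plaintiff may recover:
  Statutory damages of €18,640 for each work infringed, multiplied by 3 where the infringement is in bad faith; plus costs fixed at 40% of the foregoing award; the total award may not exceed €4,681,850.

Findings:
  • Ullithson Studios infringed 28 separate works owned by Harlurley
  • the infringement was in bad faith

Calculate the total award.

€2,192,064

Statutory damages: 28 × €18,640 = €521,920
Trebled: 3 × €521,920 = €1,565,760
Costs: 40% of €1,565,760 = €626,304
Award plus costs: €1,565,760 + €626,304 = €2,192,064
Cap at €4,681,850: €2,192,064 is within the cap, no reduction.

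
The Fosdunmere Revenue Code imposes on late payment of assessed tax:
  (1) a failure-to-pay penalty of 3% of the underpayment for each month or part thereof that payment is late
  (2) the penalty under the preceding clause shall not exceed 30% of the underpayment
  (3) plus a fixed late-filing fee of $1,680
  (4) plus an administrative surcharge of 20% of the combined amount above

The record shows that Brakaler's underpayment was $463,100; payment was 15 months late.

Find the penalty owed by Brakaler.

Accrued rate: 3% × 15 = 45%, capped at 30% → 30%
Failure-to-pay penalty: 30% of $463,100 = $138,930
Penalty before surcharge: $138,930 + $1,680 = $140,610
Administrative surcharge: 20% of $140,610 = $28,122
Total penalty: $140,610 + $28,122 = $168,732

$168,732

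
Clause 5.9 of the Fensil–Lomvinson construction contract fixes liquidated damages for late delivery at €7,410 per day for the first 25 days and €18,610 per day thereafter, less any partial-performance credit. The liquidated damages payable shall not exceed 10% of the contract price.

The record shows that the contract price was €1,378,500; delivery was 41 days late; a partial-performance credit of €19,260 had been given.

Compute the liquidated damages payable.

First 25 days: 25 × €7,410 = €185,250
Remaining days: (41 − 25) × €18,610 = €297,760
Accrued per-day damages: €185,250 + €297,760 = €483,010
Less partial-performance credit: €483,010 − €19,260 = €463,750
Cap: 10% of €1,378,500 = €137,850
Cap at €137,850: €463,750 exceeds the cap → €137,850

Liquidated damages: €137,850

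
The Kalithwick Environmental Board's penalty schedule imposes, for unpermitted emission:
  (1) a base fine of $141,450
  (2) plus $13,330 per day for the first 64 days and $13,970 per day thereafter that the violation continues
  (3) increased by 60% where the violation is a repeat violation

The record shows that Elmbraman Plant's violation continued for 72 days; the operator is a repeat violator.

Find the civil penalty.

First 64 days: 64 × $13,330 = $853,120
Remaining days: (72 − 64) × $13,970 = $111,760
Per-day component: $853,120 + $111,760 = $964,880
Base plus per-day: $141,450 + $964,880 = $1,106,330
Enhancement: 60% of $1,106,330 = $663,798
Enhanced fine: $1,106,330 + $663,798 = $1,770,128

$1,770,128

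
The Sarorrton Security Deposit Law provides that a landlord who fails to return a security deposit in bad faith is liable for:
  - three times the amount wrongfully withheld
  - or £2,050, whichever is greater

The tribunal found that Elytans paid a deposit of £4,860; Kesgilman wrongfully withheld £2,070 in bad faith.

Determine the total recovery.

£6,210

Trebled: 3 × £2,070 = £6,210
Minimum £2,050: £6,210 meets the minimum, no increase.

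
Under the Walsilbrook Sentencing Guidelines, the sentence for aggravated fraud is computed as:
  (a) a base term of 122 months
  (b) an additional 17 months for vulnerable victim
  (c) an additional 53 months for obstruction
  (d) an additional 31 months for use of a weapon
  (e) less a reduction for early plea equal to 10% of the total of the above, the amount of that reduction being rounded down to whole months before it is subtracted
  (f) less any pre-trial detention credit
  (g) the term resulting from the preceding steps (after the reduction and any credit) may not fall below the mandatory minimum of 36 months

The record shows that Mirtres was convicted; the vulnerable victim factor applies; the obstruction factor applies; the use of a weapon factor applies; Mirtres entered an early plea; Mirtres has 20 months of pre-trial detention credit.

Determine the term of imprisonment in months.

Sentence: 181 months

Vulnerable victim enhancement: +17 months
Obstruction enhancement: +53 months
Use of a weapon enhancement: +31 months
Adjusted term: 122 months + 17 months + 53 months + 31 months = 223 months
Early plea reduction: 10% of 223 months = 22 months (rounded down)
After reduction: 223 − 22 = 201 months
Less pre-trial detention credit: 201 months − 20 months = 181 months
Minimum 36 months: 181 months meets the minimum, no increase.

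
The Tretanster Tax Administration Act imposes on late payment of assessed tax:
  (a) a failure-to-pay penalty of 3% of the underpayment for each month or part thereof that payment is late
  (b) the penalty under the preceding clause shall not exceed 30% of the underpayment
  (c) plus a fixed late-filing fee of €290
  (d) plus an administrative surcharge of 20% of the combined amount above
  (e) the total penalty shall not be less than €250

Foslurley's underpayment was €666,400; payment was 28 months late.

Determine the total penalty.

Accrued rate: 3% × 28 = 84%, capped at 30% → 30%
Failure-to-pay penalty: 30% of €666,400 = €199,920
Penalty before surcharge: €199,920 + €290 = €200,210
Administrative surcharge: 20% of €200,210 = €40,042
Total penalty: €200,210 + €40,042 = €240,252
Minimum €250: €240,252 meets the minimum, no increase.

€240,252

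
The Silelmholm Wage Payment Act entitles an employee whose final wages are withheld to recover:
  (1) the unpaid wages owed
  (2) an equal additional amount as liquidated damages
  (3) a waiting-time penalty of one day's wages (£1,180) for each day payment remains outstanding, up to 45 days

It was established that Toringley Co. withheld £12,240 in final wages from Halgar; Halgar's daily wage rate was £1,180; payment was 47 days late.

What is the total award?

Liquidated damages (equal amount): £12,240
Penalty days: min(47, 45) = 45
Waiting-time penalty: 45 × £1,180 = £53,100
Total award: £12,240 + £12,240 + £53,100 = £77,580

Total award: £77,580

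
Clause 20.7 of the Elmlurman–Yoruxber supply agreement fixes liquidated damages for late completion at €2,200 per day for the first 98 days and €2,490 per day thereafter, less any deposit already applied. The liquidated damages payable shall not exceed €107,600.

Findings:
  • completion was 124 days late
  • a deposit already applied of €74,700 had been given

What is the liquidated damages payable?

€107,600

First 98 days: 98 × €2,200 = €215,600
Remaining days: (124 − 98) × €2,490 = €64,740
Accrued per-day damages: €215,600 + €64,740 = €280,340
Less deposit already applied: €280,340 − €74,700 = €205,640
Cap at €107,600: €205,640 exceeds the cap → €107,600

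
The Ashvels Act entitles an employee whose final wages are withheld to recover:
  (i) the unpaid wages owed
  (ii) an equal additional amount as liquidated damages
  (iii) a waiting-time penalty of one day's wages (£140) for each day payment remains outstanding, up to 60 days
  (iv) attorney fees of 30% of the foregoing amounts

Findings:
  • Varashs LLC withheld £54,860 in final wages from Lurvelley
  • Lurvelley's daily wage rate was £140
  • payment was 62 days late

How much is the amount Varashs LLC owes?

Liquidated damages (equal amount): £54,860
Penalty days: min(62, 60) = 60
Waiting-time penalty: 60 × £140 = £8,400
Subtotal: £54,860 + £54,860 + £8,400 = £118,120
Attorney fees: 30% of £118,120 = £35,436
Total award: £118,120 + £35,436 = £153,556

Total award: £153,556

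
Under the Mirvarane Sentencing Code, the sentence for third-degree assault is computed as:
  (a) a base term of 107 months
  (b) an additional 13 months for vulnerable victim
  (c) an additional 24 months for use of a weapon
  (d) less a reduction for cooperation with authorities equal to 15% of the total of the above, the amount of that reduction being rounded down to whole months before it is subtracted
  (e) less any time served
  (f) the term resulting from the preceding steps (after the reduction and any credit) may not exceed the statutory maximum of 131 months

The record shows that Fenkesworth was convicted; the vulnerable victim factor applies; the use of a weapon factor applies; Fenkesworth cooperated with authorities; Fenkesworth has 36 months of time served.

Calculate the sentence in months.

Vulnerable victim enhancement: +13 months
Use of a weapon enhancement: +24 months
Adjusted term: 107 months + 13 months + 24 months = 144 months
Cooperation with authorities reduction: 15% of 144 months = 21 months (rounded down)
After reduction: 144 − 21 = 123 months
Less time served: 123 months − 36 months = 87 months
Cap at 131 months: 87 months is within the cap, no reduction.

87 months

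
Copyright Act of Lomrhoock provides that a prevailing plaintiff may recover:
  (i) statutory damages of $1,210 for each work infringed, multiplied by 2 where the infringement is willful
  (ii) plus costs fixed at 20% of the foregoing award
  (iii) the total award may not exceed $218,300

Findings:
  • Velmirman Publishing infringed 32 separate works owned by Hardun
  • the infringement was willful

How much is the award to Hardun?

Statutory damages: 32 × $1,210 = $38,720
Doubled: 2 × $38,720 = $77,440
Costs: 20% of $77,440 = $15,488
Award plus costs: $77,440 + $15,488 = $92,928
Cap at $218,300: $92,928 is within the cap, no reduction.

$92,928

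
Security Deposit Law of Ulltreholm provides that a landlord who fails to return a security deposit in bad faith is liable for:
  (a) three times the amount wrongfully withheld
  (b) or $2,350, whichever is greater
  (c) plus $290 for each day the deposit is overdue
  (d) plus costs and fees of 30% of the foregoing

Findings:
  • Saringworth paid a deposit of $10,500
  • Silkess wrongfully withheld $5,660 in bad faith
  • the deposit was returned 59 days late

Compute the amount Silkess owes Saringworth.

Trebled: 3 × $5,660 = $16,980
Minimum $2,350: $16,980 meets the minimum, no increase.
Late-return penalty: 59 × $290 = $17,110
Damages plus late penalty: $16,980 + $17,110 = $34,090
Costs and fees: 30% of $34,090 = $10,227
Total recovery: $34,090 + $10,227 = $44,317

$44,317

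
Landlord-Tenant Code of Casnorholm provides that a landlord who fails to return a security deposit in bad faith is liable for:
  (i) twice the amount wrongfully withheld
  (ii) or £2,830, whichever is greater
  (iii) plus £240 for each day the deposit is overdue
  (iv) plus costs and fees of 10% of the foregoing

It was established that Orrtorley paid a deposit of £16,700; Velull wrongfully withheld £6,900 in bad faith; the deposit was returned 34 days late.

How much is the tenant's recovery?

£24,156

Doubled: 2 × £6,900 = £13,800
Minimum £2,830: £13,800 meets the minimum, no increase.
Late-return penalty: 34 × £240 = £8,160
Damages plus late penalty: £13,800 + £8,160 = £21,960
Costs and fees: 10% of £21,960 = £2,196
Total recovery: £21,960 + £2,196 = £24,156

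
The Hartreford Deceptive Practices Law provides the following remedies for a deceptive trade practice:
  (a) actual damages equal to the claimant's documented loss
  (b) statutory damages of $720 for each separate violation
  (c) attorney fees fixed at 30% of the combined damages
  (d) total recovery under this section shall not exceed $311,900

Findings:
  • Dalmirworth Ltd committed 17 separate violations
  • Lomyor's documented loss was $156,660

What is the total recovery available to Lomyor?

$219,570

Statutory damages: 17 × $720 = $12,240
Combined damages: $156,660 + $12,240 = $168,900
Attorney fees: 30% of $168,900 = $50,670
Total before cap: $168,900 + $50,670 = $219,570
Cap at $311,900: $219,570 is within the cap, no reduction.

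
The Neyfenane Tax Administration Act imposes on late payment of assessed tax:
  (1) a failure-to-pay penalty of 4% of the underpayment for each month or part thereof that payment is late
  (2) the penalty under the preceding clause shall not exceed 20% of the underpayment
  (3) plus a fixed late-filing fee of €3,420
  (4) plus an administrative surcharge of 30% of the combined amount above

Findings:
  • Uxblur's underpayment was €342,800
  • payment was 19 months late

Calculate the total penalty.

Accrued rate: 4% × 19 = 76%, capped at 20% → 20%
Failure-to-pay penalty: 20% of €342,800 = €68,560
Penalty before surcharge: €68,560 + €3,420 = €71,980
Administrative surcharge: 30% of €71,980 = €21,594
Total penalty: €71,980 + €21,594 = €93,574

€93,574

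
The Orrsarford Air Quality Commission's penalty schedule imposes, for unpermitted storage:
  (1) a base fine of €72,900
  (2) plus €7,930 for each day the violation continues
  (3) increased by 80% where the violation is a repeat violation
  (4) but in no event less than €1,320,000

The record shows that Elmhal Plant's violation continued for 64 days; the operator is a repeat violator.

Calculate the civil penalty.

€1,320,000

Per-day component: 64 × €7,930 = €507,520
Base plus per-day: €72,900 + €507,520 = €580,420
Enhancement: 80% of €580,420 = €464,336
Enhanced fine: €580,420 + €464,336 = €1,044,756
Minimum €1,320,000: €1,044,756 is below the minimum → €1,320,000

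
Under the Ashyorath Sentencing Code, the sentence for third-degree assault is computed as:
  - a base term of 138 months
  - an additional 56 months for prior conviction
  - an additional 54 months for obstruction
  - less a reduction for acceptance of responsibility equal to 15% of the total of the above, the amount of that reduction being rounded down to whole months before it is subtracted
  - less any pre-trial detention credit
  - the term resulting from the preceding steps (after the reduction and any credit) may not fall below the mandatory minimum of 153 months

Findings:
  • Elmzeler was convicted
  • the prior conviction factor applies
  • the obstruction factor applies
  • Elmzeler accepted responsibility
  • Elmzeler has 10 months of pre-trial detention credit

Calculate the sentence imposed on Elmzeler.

Sentence: 201 months

Prior conviction enhancement: +56 months
Obstruction enhancement: +54 months
Adjusted term: 138 months + 56 months + 54 months = 248 months
Acceptance of responsibility reduction: 15% of 248 months = 37 months (rounded down)
After reduction: 248 − 37 = 211 months
Less pre-trial detention credit: 211 months − 10 months = 201 months
Minimum 153 months: 201 months meets the minimum, no increase.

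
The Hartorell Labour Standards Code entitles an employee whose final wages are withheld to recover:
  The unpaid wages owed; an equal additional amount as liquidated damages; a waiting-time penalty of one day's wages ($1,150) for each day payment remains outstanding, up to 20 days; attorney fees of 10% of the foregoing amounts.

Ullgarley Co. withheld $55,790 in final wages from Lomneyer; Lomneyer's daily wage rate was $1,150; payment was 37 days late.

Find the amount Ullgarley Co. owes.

$148,038

Liquidated damages (equal amount): $55,790
Penalty days: min(37, 20) = 20
Waiting-time penalty: 20 × $1,150 = $23,000
Subtotal: $55,790 + $55,790 + $23,000 = $134,580
Attorney fees: 10% of $134,580 = $13,458
Total award: $134,580 + $13,458 = $148,038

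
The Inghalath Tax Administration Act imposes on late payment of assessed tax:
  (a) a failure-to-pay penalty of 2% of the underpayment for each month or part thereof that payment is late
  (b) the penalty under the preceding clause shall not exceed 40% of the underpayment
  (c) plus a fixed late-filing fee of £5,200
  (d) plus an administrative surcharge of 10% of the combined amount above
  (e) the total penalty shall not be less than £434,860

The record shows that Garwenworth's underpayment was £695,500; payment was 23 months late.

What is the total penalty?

Accrued rate: 2% × 23 = 46%, capped at 40% → 40%
Failure-to-pay penalty: 40% of £695,500 = £278,200
Penalty before surcharge: £278,200 + £5,200 = £283,400
Administrative surcharge: 10% of £283,400 = £28,340
Total penalty: £283,400 + £28,340 = £311,740
Minimum £434,860: £311,740 is below the minimum → £434,860

£434,860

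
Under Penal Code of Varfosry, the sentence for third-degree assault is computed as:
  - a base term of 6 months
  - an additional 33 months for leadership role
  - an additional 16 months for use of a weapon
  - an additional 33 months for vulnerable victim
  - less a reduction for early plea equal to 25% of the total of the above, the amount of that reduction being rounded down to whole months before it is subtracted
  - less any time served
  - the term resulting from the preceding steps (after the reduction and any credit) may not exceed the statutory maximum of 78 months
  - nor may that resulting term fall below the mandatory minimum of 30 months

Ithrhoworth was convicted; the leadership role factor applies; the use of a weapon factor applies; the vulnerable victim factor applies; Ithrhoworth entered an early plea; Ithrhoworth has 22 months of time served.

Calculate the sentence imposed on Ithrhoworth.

Leadership role enhancement: +33 months
Use of a weapon enhancement: +16 months
Vulnerable victim enhancement: +33 months
Adjusted term: 6 months + 33 months + 16 months + 33 months = 88 months
Early plea reduction: 25% of 88 months = 22 months (rounded down)
After reduction: 88 − 22 = 66 months
Less time served: 66 months − 22 months = 44 months
Cap at 78 months: 44 months is within the cap, no reduction.
Minimum 30 months: 44 months meets the minimum, no increase.

44 months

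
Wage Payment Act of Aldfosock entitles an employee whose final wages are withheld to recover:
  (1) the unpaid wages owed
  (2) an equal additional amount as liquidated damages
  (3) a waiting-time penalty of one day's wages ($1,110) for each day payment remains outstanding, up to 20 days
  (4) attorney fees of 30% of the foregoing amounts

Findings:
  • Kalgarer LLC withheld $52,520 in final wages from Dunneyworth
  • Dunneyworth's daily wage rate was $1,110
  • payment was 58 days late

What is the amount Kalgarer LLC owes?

$165,412

Liquidated damages (equal amount): $52,520
Penalty days: min(58, 20) = 20
Waiting-time penalty: 20 × $1,110 = $22,200
Subtotal: $52,520 + $52,520 + $22,200 = $127,240
Attorney fees: 30% of $127,240 = $38,172
Total award: $127,240 + $38,172 = $165,412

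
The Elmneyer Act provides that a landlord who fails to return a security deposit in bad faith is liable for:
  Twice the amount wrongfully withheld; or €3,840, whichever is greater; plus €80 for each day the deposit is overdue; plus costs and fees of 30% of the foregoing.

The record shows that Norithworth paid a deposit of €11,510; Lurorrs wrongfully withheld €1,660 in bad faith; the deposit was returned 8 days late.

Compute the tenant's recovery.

Doubled: 2 × €1,660 = €3,320
Minimum €3,840: €3,320 is below the minimum → €3,840
Late-return penalty: 8 × €80 = €640
Damages plus late penalty: €3,840 + €640 = €4,480
Costs and fees: 30% of €4,480 = €1,344
Total recovery: €4,480 + €1,344 = €5,824

€5,824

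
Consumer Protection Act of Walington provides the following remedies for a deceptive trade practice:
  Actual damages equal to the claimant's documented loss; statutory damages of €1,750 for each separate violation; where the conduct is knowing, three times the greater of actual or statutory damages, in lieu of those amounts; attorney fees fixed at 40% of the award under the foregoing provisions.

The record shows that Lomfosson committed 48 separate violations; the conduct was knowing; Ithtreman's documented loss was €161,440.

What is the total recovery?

€678,048

Statutory damages: 48 × €1,750 = €84,000
Greater of actual damages (€161,440) or statutory damages (€84,000): €161,440
Trebled: 3 × €161,440 = €484,320
Attorney fees: 40% of €484,320 = €193,728
Total recovery: €484,320 + €193,728 = €678,048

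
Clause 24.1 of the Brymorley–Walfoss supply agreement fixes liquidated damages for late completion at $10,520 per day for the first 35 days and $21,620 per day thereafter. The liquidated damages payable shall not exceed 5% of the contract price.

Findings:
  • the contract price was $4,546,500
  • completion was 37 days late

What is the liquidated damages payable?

First 35 days: 35 × $10,520 = $368,200
Remaining days: (37 − 35) × $21,620 = $43,240
Accrued per-day damages: $368,200 + $43,240 = $411,440
Cap: 5% of $4,546,500 = $227,325
Cap at $227,325: $411,440 exceeds the cap → $227,325

$227,325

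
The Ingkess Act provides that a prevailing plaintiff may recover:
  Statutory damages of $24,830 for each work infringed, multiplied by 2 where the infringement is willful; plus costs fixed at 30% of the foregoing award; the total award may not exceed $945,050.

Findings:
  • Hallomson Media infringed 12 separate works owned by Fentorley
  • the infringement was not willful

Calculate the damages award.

Statutory damages: 12 × $24,830 = $297,960
Infringement not willful: no ×2 enhancement.
Costs: 30% of $297,960 = $89,388
Award plus costs: $297,960 + $89,388 = $387,348
Cap at $945,050: $387,348 is within the cap, no reduction.

$387,348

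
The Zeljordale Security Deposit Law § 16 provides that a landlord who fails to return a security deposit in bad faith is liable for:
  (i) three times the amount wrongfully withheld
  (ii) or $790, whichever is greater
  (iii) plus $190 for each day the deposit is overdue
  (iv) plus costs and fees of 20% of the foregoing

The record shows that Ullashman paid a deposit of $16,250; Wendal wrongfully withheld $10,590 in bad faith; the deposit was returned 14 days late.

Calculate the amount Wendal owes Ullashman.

Trebled: 3 × $10,590 = $31,770
Minimum $790: $31,770 meets the minimum, no increase.
Late-return penalty: 14 × $190 = $2,660
Damages plus late penalty: $31,770 + $2,660 = $34,430
Costs and fees: 20% of $34,430 = $6,886
Total recovery: $34,430 + $6,886 = $41,316

$41,316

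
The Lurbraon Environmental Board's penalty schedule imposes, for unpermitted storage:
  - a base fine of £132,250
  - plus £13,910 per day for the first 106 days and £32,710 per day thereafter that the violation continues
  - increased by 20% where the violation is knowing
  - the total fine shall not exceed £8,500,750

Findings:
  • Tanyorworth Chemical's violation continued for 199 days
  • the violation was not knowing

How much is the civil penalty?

First 106 days: 106 × £13,910 = £1,474,460
Remaining days: (199 − 106) × £32,710 = £3,042,030
Per-day component: £1,474,460 + £3,042,030 = £4,516,490
Base plus per-day: £132,250 + £4,516,490 = £4,648,740
The violation was not knowing: no 20% increase.
Cap at £8,500,750: £4,648,740 is within the cap, no reduction.

£4,648,740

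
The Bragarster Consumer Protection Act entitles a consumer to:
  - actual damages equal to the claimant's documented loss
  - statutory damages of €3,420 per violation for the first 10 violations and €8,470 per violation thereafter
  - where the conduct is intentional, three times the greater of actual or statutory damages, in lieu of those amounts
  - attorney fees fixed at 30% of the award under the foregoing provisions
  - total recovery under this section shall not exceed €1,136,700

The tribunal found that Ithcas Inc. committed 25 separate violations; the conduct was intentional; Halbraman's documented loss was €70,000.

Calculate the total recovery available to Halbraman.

€628,875

First 10 violations: 10 × €3,420 = €34,200
Remaining violations: (25 − 10) × €8,470 = €127,050
Statutory damages: €34,200 + €127,050 = €161,250
Greater of actual damages (€70,000) or statutory damages (€161,250): €161,250
Trebled: 3 × €161,250 = €483,750
Attorney fees: 30% of €483,750 = €145,125
Total before cap: €483,750 + €145,125 = €628,875
Cap at €1,136,700: €628,875 is within the cap, no reduction.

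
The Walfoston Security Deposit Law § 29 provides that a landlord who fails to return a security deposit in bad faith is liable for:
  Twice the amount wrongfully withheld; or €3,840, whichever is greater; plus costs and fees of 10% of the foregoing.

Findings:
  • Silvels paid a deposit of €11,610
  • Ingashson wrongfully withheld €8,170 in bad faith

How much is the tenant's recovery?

Doubled: 2 × €8,170 = €16,340
Minimum €3,840: €16,340 meets the minimum, no increase.
Costs and fees: 10% of €16,340 = €1,634
Total recovery: €16,340 + €1,634 = €17,974

€17,974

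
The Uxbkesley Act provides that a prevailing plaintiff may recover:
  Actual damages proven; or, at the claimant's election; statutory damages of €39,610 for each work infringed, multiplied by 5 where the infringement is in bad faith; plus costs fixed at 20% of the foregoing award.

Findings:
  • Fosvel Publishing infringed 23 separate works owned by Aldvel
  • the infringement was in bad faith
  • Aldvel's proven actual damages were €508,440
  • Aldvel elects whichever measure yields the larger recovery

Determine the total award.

€5,466,180

Statutory damages: 23 × €39,610 = €911,030
Multiplied by 5: 5 × €911,030 = €4,555,150
Greater of actual damages (€508,440) or enhanced statutory damages (€4,555,150): €4,555,150
Costs: 20% of €4,555,150 = €911,030
Award plus costs: €4,555,150 + €911,030 = €5,466,180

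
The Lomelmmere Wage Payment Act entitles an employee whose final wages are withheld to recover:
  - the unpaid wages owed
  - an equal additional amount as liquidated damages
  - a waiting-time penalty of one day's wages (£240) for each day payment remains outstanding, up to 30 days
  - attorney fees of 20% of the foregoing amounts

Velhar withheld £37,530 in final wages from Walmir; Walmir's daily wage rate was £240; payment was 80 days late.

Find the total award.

Liquidated damages (equal amount): £37,530
Penalty days: min(80, 30) = 30
Waiting-time penalty: 30 × £240 = £7,200
Subtotal: £37,530 + £37,530 + £7,200 = £82,260
Attorney fees: 20% of £82,260 = £16,452
Total award: £82,260 + £16,452 = £98,712

£98,712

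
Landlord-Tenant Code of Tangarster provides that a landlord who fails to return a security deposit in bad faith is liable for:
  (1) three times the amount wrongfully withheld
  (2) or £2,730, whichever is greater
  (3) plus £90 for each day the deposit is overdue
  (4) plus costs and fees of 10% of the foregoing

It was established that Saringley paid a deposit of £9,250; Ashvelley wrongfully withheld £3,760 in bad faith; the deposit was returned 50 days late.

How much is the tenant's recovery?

Trebled: 3 × £3,760 = £11,280
Minimum £2,730: £11,280 meets the minimum, no increase.
Late-return penalty: 50 × £90 = £4,500
Damages plus late penalty: £11,280 + £4,500 = £15,780
Costs and fees: 10% of £15,780 = £1,578
Total recovery: £15,780 + £1,578 = £17,358

£17,358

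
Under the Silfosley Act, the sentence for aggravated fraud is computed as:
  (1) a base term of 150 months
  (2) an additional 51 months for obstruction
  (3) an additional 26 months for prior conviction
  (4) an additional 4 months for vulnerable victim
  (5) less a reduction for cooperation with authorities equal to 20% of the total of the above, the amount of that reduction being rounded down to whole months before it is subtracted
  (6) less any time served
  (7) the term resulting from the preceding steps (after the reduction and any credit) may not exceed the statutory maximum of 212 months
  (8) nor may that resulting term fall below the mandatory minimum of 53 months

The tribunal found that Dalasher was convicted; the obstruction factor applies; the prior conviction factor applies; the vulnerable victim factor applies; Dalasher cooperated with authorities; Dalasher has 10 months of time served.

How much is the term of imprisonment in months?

Sentence: 175 months

Obstruction enhancement: +51 months
Prior conviction enhancement: +26 months
Vulnerable victim enhancement: +4 months
Adjusted term: 150 months + 51 months + 26 months + 4 months = 231 months
Cooperation with authorities reduction: 20% of 231 months = 46 months (rounded down)
After reduction: 231 − 46 = 185 months
Less time served: 185 months − 10 months = 175 months
Cap at 212 months: 175 months is within the cap, no reduction.
Minimum 53 months: 175 months meets the minimum, no increase.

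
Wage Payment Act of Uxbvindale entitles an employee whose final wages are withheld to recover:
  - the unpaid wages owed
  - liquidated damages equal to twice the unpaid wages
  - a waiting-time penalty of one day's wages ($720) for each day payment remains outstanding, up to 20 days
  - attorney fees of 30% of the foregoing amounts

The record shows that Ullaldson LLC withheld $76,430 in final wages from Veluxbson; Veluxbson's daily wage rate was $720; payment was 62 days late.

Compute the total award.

$316,797

Doubled: 2 × $76,430 = $152,860
Penalty days: min(62, 20) = 20
Waiting-time penalty: 20 × $720 = $14,400
Subtotal: $76,430 + $152,860 + $14,400 = $243,690
Attorney fees: 30% of $243,690 = $73,107
Total award: $243,690 + $73,107 = $316,797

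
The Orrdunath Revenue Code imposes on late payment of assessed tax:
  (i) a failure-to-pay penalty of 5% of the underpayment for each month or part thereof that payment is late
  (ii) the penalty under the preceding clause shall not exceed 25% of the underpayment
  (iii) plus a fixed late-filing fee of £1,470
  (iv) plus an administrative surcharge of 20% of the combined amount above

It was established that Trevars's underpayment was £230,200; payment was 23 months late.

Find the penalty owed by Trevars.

Accrued rate: 5% × 23 = 115%, capped at 25% → 25%
Failure-to-pay penalty: 25% of £230,200 = £57,550
Penalty before surcharge: £57,550 + £1,470 = £59,020
Administrative surcharge: 20% of £59,020 = £11,804
Total penalty: £59,020 + £11,804 = £70,824

Penalty: £70,824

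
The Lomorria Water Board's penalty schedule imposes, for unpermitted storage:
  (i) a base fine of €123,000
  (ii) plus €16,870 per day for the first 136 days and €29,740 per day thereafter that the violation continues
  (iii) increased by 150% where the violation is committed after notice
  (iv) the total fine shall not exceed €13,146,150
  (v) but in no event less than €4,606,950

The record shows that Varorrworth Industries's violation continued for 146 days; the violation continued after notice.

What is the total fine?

First 136 days: 136 × €16,870 = €2,294,320
Remaining days: (146 − 136) × €29,740 = €297,400
Per-day component: €2,294,320 + €297,400 = €2,591,720
Base plus per-day: €123,000 + €2,591,720 = €2,714,720
Enhancement: 150% of €2,714,720 = €4,072,080
Enhanced fine: €2,714,720 + €4,072,080 = €6,786,800
Cap at €13,146,150: €6,786,800 is within the cap, no reduction.
Minimum €4,606,950: €6,786,800 meets the minimum, no increase.

€6,786,800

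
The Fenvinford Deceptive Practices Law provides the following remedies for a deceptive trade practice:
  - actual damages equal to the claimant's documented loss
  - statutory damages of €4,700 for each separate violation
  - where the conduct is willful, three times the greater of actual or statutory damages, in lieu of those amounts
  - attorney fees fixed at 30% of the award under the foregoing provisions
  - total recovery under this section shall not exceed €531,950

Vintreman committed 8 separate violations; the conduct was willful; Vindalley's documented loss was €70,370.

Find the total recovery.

€274,443

Statutory damages: 8 × €4,700 = €37,600
Greater of actual damages (€70,370) or statutory damages (€37,600): €70,370
Trebled: 3 × €70,370 = €211,110
Attorney fees: 30% of €211,110 = €63,333
Total before cap: €211,110 + €63,333 = €274,443
Cap at €531,950: €274,443 is within the cap, no reduction.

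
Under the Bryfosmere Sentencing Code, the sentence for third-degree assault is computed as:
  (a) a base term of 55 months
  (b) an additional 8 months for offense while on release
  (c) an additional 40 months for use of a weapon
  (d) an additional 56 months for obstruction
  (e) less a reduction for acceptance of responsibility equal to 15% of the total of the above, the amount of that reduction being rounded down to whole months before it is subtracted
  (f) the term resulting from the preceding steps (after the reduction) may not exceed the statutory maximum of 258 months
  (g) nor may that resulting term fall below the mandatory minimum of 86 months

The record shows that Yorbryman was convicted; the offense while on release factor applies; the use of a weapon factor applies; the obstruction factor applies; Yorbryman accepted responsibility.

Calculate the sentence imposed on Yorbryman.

Offense while on release enhancement: +8 months
Use of a weapon enhancement: +40 months
Obstruction enhancement: +56 months
Adjusted term: 55 months + 8 months + 40 months + 56 months = 159 months
Acceptance of responsibility reduction: 15% of 159 months = 23 months (rounded down)
After reduction: 159 − 23 = 136 months
Cap at 258 months: 136 months is within the cap, no reduction.
Minimum 86 months: 136 months meets the minimum, no increase.

Sentence: 136 months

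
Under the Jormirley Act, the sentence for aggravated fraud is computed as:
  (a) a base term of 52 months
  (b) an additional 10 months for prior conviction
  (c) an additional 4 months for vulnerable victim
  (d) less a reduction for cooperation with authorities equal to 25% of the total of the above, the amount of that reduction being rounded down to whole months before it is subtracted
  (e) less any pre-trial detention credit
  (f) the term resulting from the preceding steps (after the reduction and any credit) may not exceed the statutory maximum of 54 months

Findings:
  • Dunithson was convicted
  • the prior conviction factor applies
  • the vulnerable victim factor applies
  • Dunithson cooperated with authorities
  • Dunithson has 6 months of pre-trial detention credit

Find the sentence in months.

44 months

Prior conviction enhancement: +10 months
Vulnerable victim enhancement: +4 months
Adjusted term: 52 months + 10 months + 4 months = 66 months
Cooperation with authorities reduction: 25% of 66 months = 16 months (rounded down)
After reduction: 66 − 16 = 50 months
Less pre-trial detention credit: 50 months − 6 months = 44 months
Cap at 54 months: 44 months is within the cap, no reduction.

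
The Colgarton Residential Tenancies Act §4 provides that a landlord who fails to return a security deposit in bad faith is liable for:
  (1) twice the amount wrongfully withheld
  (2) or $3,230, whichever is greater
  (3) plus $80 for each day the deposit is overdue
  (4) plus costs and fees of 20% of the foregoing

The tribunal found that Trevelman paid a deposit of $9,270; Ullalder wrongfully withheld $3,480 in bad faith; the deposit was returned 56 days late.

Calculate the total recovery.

Recovery: $13,728

Doubled: 2 × $3,480 = $6,960
Minimum $3,230: $6,960 meets the minimum, no increase.
Late-return penalty: 56 × $80 = $4,480
Damages plus late penalty: $6,960 + $4,480 = $11,440
Costs and fees: 20% of $11,440 = $2,288
Total recovery: $11,440 + $2,288 = $13,728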